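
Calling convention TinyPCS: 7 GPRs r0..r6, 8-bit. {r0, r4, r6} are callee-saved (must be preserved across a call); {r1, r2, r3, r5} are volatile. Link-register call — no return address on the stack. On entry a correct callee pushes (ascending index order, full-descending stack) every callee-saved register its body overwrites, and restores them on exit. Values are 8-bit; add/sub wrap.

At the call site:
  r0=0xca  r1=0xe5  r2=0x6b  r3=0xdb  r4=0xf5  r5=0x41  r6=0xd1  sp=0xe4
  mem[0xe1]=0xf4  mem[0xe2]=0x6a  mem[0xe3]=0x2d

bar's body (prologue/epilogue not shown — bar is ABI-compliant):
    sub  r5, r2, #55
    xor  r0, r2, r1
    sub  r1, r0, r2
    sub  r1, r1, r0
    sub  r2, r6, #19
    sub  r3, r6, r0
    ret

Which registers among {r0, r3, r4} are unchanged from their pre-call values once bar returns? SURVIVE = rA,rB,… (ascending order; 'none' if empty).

prologue: push r0 → mem[0xe3]=0xca, sp=0xe3
body[0] sub  r5, r2, #55 → r5=0x34
body[1] xor  r0, r2, r1 → r0=0x8e
body[2] sub  r1, r0, r2 → r1=0x23
body[3] sub  r1, r1, r0 → r1=0x95
body[4] sub  r2, r6, #19 → r2=0xbe
body[5] sub  r3, r6, r0 → r3=0x43
epilogue: pop r0=0xca, sp=0xe4
r0: callee-saved, written=True
r3: caller-saved, written=True
r4: callee-saved, written=False

SURVIVE = r0,r4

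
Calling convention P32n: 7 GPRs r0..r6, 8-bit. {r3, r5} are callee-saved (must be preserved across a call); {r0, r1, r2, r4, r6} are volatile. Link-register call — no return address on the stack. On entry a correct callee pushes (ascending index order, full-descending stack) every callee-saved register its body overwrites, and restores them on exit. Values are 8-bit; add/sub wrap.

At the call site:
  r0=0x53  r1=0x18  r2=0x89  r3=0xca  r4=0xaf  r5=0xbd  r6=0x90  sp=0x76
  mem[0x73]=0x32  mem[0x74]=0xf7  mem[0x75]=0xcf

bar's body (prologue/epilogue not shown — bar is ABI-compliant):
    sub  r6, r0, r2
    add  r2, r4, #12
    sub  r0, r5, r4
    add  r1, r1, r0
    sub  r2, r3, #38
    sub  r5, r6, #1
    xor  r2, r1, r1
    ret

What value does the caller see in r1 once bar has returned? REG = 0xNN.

REG = 0x26

prologue: push r5 -> mem[0x75]=0xbd, sp=0x75
body[0] sub  r6, r0, r2 -> r6=0xca
body[1] add  r2, r4, #12 -> r2=0xbb
body[2] sub  r0, r5, r4 -> r0=0x0e
body[3] add  r1, r1, r0 -> r1=0x26
body[4] sub  r2, r3, #38 -> r2=0xa4
body[5] sub  r5, r6, #1 -> r5=0xc9
body[6] xor  r2, r1, r1 -> r2=0x00
epilogue: pop r5=0xbd, sp=0x76
r1 is caller-saved -> body value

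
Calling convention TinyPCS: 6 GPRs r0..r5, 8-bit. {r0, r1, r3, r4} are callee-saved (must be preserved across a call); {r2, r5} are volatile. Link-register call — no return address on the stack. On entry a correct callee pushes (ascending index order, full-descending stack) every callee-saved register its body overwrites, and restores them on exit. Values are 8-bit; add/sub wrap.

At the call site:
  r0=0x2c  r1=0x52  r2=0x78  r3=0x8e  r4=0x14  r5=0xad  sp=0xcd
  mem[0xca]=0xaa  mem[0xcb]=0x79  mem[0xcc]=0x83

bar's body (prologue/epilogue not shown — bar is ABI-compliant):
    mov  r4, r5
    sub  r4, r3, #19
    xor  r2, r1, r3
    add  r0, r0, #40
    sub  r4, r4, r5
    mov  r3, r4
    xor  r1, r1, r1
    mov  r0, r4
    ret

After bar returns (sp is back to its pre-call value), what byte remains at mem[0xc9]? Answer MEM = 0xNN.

prologue: push r0 -> mem[0xcc]=0x2c, sp=0xcc
prologue: push r1 -> mem[0xcb]=0x52, sp=0xcb
prologue: push r3 -> mem[0xca]=0x8e, sp=0xca
prologue: push r4 -> mem[0xc9]=0x14, sp=0xc9
body[0] mov  r4, r5 -> r4=0xad
body[1] sub  r4, r3, #19 -> r4=0x7b
body[2] xor  r2, r1, r3 -> r2=0xdc
body[3] add  r0, r0, #40 -> r0=0x54
body[4] sub  r4, r4, r5 -> r4=0xce
body[5] mov  r3, r4 -> r3=0xce
body[6] xor  r1, r1, r1 -> r1=0x00
body[7] mov  r0, r4 -> r0=0xce
epilogue: pop r4=0x14, sp=0xca
epilogue: pop r3=0x8e, sp=0xcb
epilogue: pop r1=0x52, sp=0xcc
epilogue: pop r0=0x2c, sp=0xcd
prologue pushed ['r0', 'r1', 'r3', 'r4'] at ['0xcc', '0xcb', '0xca', '0xc9']

MEM = 0x14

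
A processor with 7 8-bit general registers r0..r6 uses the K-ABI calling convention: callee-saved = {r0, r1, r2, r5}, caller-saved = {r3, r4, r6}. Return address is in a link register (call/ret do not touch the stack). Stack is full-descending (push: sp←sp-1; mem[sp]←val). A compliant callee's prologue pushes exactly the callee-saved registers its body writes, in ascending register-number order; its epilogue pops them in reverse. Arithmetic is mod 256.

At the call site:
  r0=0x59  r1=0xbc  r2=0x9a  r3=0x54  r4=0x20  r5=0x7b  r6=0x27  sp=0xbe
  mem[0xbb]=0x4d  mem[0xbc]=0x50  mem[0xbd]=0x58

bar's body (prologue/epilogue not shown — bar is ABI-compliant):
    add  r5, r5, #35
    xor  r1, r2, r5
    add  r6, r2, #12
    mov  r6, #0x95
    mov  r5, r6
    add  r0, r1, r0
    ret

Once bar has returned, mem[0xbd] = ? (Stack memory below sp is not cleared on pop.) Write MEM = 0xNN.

MEM = 0x59

prologue: push r0 → mem[0xbd]=0x59, sp=0xbd
prologue: push r1 → mem[0xbc]=0xbc, sp=0xbc
prologue: push r5 → mem[0xbb]=0x7b, sp=0xbb
body[0] add  r5, r5, #35 → r5=0x9e
body[1] xor  r1, r2, r5 → r1=0x04
body[2] add  r6, r2, #12 → r6=0xa6
body[3] mov  r6, #0x95 → r6=0x95
body[4] mov  r5, r6 → r5=0x95
body[5] add  r0, r1, r0 → r0=0x5d
epilogue: pop r5=0x7b, sp=0xbc
epilogue: pop r1=0xbc, sp=0xbd
epilogue: pop r0=0x59, sp=0xbe
prologue pushed ['r0', 'r1', 'r5'] at ['0xbd', '0xbc', '0xbb']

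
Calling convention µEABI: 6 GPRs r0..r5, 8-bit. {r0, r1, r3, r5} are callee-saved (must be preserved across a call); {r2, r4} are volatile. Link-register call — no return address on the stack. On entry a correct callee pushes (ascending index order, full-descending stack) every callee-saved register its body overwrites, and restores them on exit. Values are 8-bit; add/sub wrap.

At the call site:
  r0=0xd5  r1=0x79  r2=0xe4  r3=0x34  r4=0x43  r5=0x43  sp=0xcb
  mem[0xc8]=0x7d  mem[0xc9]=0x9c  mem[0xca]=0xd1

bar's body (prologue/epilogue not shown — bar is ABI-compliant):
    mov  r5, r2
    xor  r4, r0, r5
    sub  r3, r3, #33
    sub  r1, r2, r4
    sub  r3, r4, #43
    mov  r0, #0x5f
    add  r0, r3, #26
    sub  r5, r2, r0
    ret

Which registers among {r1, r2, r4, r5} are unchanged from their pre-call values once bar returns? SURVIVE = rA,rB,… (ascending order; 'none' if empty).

SURVIVE = r1,r2,r5

prologue: push r0 → mem[0xca]=0xd5, sp=0xca
prologue: push r1 → mem[0xc9]=0x79, sp=0xc9
prologue: push r3 → mem[0xc8]=0x34, sp=0xc8
prologue: push r5 → mem[0xc7]=0x43, sp=0xc7
body[0] mov  r5, r2 → r5=0xe4
body[1] xor  r4, r0, r5 → r4=0x31
body[2] sub  r3, r3, #33 → r3=0x13
body[3] sub  r1, r2, r4 → r1=0xb3
body[4] sub  r3, r4, #43 → r3=0x06
body[5] mov  r0, #0x5f → r0=0x5f
body[6] add  r0, r3, #26 → r0=0x20
body[7] sub  r5, r2, r0 → r5=0xc4
epilogue: pop r5=0x43, sp=0xc8
epilogue: pop r3=0x34, sp=0xc9
epilogue: pop r1=0x79, sp=0xca
epilogue: pop r0=0xd5, sp=0xcb
r1: callee-saved, written=True
r2: caller-saved, written=False
r4: caller-saved, written=True
r5: callee-saved, written=True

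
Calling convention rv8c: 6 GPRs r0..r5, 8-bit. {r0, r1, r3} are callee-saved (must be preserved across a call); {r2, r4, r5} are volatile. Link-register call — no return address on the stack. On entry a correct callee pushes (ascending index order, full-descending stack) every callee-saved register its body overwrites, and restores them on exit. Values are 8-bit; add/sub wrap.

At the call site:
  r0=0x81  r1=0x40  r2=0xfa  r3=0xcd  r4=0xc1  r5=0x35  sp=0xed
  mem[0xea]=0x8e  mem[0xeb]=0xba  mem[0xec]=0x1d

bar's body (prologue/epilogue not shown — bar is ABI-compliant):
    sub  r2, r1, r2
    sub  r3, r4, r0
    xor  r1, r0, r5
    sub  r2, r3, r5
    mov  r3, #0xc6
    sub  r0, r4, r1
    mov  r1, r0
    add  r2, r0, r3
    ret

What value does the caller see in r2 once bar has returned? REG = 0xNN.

prologue: push r0 → mem[0xec]=0x81, sp=0xec
prologue: push r1 → mem[0xeb]=0x40, sp=0xeb
prologue: push r3 → mem[0xea]=0xcd, sp=0xea
body[0] sub  r2, r1, r2 → r2=0x46
body[1] sub  r3, r4, r0 → r3=0x40
body[2] xor  r1, r0, r5 → r1=0xb4
body[3] sub  r2, r3, r5 → r2=0x0b
body[4] mov  r3, #0xc6 → r3=0xc6
body[5] sub  r0, r4, r1 → r0=0x0d
body[6] mov  r1, r0 → r1=0x0d
body[7] add  r2, r0, r3 → r2=0xd3
epilogue: pop r3=0xcd, sp=0xeb
epilogue: pop r1=0x40, sp=0xec
epilogue: pop r0=0x81, sp=0xed
r2 is caller-saved → body value

REG = 0xd3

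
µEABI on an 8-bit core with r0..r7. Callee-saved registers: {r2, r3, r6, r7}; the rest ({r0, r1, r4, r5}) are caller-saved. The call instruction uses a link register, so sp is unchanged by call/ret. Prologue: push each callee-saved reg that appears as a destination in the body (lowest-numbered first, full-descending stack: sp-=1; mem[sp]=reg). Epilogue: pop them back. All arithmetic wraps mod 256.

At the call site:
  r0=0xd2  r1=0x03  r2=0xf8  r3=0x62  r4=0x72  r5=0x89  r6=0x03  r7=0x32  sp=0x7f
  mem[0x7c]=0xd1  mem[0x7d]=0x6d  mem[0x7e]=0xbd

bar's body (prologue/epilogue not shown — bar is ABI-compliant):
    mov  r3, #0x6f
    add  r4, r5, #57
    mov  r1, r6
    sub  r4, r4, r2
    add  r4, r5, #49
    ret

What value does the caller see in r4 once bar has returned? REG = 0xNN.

prologue: push r3 -> mem[0x7e]=0x62, sp=0x7e
body[0] mov  r3, #0x6f -> r3=0x6f
body[1] add  r4, r5, #57 -> r4=0xc2
body[2] mov  r1, r6 -> r1=0x03
body[3] sub  r4, r4, r2 -> r4=0xca
body[4] add  r4, r5, #49 -> r4=0xba
epilogue: pop r3=0x62, sp=0x7f
r4 is caller-saved -> body value

REG = 0xba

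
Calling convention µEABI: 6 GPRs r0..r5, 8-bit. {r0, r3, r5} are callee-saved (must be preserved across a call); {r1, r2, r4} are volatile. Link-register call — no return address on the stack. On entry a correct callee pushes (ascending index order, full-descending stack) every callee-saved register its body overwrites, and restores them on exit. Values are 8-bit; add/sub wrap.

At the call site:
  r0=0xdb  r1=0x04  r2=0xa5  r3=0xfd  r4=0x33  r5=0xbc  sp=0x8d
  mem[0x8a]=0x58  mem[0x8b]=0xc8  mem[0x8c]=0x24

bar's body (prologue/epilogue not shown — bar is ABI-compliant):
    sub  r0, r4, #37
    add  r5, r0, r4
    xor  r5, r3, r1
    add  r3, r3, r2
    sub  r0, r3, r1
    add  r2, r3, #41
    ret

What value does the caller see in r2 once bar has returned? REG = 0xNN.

REG = 0xcb

prologue: push r0 → mem[0x8c]=0xdb, sp=0x8c
prologue: push r3 → mem[0x8b]=0xfd, sp=0x8b
prologue: push r5 → mem[0x8a]=0xbc, sp=0x8a
body[0] sub  r0, r4, #37 → r0=0x0e
body[1] add  r5, r0, r4 → r5=0x41
body[2] xor  r5, r3, r1 → r5=0xf9
body[3] add  r3, r3, r2 → r3=0xa2
body[4] sub  r0, r3, r1 → r0=0x9e
body[5] add  r2, r3, #41 → r2=0xcb
epilogue: pop r5=0xbc, sp=0x8b
epilogue: pop r3=0xfd, sp=0x8c
epilogue: pop r0=0xdb, sp=0x8d
r2 is caller-saved → body value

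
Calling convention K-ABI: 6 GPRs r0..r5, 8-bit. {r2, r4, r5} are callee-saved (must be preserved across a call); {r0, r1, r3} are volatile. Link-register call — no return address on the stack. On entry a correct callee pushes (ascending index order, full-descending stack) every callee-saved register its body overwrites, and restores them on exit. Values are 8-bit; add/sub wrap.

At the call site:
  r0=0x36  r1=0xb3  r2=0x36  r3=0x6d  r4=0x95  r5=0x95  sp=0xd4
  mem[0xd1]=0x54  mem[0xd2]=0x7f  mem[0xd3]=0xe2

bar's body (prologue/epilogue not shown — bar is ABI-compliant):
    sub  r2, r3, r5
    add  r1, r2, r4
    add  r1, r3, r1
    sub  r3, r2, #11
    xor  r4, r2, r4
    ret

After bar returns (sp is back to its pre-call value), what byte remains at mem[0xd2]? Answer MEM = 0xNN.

prologue: push r2 -> mem[0xd3]=0x36, sp=0xd3
prologue: push r4 -> mem[0xd2]=0x95, sp=0xd2
body[0] sub  r2, r3, r5 -> r2=0xd8
body[1] add  r1, r2, r4 -> r1=0x6d
body[2] add  r1, r3, r1 -> r1=0xda
body[3] sub  r3, r2, #11 -> r3=0xcd
body[4] xor  r4, r2, r4 -> r4=0x4d
epilogue: pop r4=0x95, sp=0xd3
epilogue: pop r2=0x36, sp=0xd4
prologue pushed ['r2', 'r4'] at ['0xd3', '0xd2']

MEM = 0x95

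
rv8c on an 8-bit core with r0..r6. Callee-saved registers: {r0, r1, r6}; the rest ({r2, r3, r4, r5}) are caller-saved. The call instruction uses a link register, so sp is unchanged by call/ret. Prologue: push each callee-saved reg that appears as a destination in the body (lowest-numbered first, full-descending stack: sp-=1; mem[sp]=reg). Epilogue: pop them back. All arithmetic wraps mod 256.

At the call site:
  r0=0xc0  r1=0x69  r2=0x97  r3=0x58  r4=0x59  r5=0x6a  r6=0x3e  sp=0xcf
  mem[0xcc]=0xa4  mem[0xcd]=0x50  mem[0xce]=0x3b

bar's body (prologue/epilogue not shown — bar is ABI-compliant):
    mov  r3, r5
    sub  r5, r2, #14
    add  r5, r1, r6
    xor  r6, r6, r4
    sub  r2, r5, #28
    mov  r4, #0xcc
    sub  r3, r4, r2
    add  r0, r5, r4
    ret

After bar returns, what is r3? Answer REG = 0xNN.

REG = 0x41

prologue: push r0 → mem[0xce]=0xc0, sp=0xce
prologue: push r6 → mem[0xcd]=0x3e, sp=0xcd
body[0] mov  r3, r5 → r3=0x6a
body[1] sub  r5, r2, #14 → r5=0x89
body[2] add  r5, r1, r6 → r5=0xa7
body[3] xor  r6, r6, r4 → r6=0x67
body[4] sub  r2, r5, #28 → r2=0x8b
body[5] mov  r4, #0xcc → r4=0xcc
body[6] sub  r3, r4, r2 → r3=0x41
body[7] add  r0, r5, r4 → r0=0x73
epilogue: pop r6=0x3e, sp=0xce
epilogue: pop r0=0xc0, sp=0xcf
r3 is caller-saved → body value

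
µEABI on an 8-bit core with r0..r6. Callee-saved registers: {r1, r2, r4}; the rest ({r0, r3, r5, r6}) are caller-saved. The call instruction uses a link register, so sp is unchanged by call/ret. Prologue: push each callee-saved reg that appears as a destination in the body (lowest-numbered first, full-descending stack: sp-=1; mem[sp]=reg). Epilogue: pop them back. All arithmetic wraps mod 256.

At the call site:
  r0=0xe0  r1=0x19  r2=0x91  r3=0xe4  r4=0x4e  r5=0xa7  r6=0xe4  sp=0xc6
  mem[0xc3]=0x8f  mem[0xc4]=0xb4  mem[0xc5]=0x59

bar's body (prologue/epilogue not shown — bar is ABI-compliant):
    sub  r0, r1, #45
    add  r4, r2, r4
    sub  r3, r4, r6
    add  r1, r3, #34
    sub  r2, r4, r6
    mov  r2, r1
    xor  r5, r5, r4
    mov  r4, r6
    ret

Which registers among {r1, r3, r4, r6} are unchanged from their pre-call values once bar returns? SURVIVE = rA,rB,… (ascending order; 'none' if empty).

SURVIVE = r1,r4,r6

prologue: push r1 -> mem[0xc5]=0x19, sp=0xc5
prologue: push r2 -> mem[0xc4]=0x91, sp=0xc4
prologue: push r4 -> mem[0xc3]=0x4e, sp=0xc3
body[0] sub  r0, r1, #45 -> r0=0xec
body[1] add  r4, r2, r4 -> r4=0xdf
body[2] sub  r3, r4, r6 -> r3=0xfb
body[3] add  r1, r3, #34 -> r1=0x1d
body[4] sub  r2, r4, r6 -> r2=0xfb
body[5] mov  r2, r1 -> r2=0x1d
body[6] xor  r5, r5, r4 -> r5=0x78
body[7] mov  r4, r6 -> r4=0xe4
epilogue: pop r4=0x4e, sp=0xc4
epilogue: pop r2=0x91, sp=0xc5
epilogue: pop r1=0x19, sp=0xc6
r1: callee-saved, written=True
r3: caller-saved, written=True
r4: callee-saved, written=True
r6: caller-saved, written=False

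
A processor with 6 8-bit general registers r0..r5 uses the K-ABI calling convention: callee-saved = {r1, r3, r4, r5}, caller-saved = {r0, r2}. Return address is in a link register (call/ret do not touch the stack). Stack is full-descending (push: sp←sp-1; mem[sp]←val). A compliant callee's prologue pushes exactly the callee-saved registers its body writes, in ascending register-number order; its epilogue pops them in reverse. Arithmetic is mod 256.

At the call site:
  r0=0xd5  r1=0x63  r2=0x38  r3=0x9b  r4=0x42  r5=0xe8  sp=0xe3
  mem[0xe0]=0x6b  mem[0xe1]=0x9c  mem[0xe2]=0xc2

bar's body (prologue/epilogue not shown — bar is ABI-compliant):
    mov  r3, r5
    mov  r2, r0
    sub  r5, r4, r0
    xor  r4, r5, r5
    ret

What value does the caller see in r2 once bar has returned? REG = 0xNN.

prologue: push r3 -> mem[0xe2]=0x9b, sp=0xe2
prologue: push r4 -> mem[0xe1]=0x42, sp=0xe1
prologue: push r5 -> mem[0xe0]=0xe8, sp=0xe0
body[0] mov  r3, r5 -> r3=0xe8
body[1] mov  r2, r0 -> r2=0xd5
body[2] sub  r5, r4, r0 -> r5=0x6d
body[3] xor  r4, r5, r5 -> r4=0x00
epilogue: pop r5=0xe8, sp=0xe1
epilogue: pop r4=0x42, sp=0xe2
epilogue: pop r3=0x9b, sp=0xe3
r2 is caller-saved -> body value

REG = 0xd5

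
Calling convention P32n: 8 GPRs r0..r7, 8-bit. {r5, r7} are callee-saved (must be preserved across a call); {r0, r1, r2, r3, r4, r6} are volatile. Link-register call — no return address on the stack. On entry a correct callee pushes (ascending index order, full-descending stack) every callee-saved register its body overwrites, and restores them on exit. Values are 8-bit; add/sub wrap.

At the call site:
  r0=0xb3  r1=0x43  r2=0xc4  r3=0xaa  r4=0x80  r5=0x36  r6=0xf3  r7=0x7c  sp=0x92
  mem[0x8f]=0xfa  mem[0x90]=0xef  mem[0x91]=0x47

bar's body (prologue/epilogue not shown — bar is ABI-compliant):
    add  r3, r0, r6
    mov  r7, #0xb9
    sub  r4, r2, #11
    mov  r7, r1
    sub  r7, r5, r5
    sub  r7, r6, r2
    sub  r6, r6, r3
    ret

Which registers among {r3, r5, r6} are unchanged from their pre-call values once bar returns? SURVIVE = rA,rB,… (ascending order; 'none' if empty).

SURVIVE = r5

prologue: push r7 -> mem[0x91]=0x7c, sp=0x91
body[0] add  r3, r0, r6 -> r3=0xa6
body[1] mov  r7, #0xb9 -> r7=0xb9
body[2] sub  r4, r2, #11 -> r4=0xb9
body[3] mov  r7, r1 -> r7=0x43
body[4] sub  r7, r5, r5 -> r7=0x00
body[5] sub  r7, r6, r2 -> r7=0x2f
body[6] sub  r6, r6, r3 -> r6=0x4d
epilogue: pop r7=0x7c, sp=0x92
r3: caller-saved, written=True
r5: callee-saved, written=False
r6: caller-saved, written=True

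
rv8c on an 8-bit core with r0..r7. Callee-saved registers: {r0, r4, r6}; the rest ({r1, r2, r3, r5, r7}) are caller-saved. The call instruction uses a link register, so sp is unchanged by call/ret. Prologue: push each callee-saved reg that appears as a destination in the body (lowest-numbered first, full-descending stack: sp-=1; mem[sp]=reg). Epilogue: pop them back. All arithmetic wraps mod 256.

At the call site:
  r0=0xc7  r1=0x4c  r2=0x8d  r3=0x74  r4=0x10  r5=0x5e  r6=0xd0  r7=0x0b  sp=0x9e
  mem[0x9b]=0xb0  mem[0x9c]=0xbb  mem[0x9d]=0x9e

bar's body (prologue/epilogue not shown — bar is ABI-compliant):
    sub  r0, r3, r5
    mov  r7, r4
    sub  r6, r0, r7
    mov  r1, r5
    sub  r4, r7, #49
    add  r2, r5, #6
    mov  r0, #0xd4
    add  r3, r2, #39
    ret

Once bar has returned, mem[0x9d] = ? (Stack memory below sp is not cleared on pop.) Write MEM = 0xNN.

MEM = 0xc7

prologue: push r0 -> mem[0x9d]=0xc7, sp=0x9d
prologue: push r4 -> mem[0x9c]=0x10, sp=0x9c
prologue: push r6 -> mem[0x9b]=0xd0, sp=0x9b
body[0] sub  r0, r3, r5 -> r0=0x16
body[1] mov  r7, r4 -> r7=0x10
body[2] sub  r6, r0, r7 -> r6=0x06
body[3] mov  r1, r5 -> r1=0x5e
body[4] sub  r4, r7, #49 -> r4=0xdf
body[5] add  r2, r5, #6 -> r2=0x64
body[6] mov  r0, #0xd4 -> r0=0xd4
body[7] add  r3, r2, #39 -> r3=0x8b
epilogue: pop r6=0xd0, sp=0x9c
epilogue: pop r4=0x10, sp=0x9d
epilogue: pop r0=0xc7, sp=0x9e
prologue pushed ['r0', 'r4', 'r6'] at ['0x9d', '0x9c', '0x9b']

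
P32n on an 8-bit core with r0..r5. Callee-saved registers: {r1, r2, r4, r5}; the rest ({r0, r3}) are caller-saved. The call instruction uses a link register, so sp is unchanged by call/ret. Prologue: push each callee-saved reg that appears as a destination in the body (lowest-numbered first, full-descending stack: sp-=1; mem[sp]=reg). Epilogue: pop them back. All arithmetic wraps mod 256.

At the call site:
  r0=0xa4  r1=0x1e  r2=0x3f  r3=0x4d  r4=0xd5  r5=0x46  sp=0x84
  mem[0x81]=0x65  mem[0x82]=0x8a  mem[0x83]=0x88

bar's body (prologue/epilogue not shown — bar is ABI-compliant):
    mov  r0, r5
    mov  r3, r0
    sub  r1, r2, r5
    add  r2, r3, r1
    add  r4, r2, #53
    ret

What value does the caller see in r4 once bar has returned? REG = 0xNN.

REG = 0xd5

prologue: push r1 -> mem[0x83]=0x1e, sp=0x83
prologue: push r2 -> mem[0x82]=0x3f, sp=0x82
prologue: push r4 -> mem[0x81]=0xd5, sp=0x81
body[0] mov  r0, r5 -> r0=0x46
body[1] mov  r3, r0 -> r3=0x46
body[2] sub  r1, r2, r5 -> r1=0xf9
body[3] add  r2, r3, r1 -> r2=0x3f
body[4] add  r4, r2, #53 -> r4=0x74
epilogue: pop r4=0xd5, sp=0x82
epilogue: pop r2=0x3f, sp=0x83
epilogue: pop r1=0x1e, sp=0x84
r4 is callee-saved -> restored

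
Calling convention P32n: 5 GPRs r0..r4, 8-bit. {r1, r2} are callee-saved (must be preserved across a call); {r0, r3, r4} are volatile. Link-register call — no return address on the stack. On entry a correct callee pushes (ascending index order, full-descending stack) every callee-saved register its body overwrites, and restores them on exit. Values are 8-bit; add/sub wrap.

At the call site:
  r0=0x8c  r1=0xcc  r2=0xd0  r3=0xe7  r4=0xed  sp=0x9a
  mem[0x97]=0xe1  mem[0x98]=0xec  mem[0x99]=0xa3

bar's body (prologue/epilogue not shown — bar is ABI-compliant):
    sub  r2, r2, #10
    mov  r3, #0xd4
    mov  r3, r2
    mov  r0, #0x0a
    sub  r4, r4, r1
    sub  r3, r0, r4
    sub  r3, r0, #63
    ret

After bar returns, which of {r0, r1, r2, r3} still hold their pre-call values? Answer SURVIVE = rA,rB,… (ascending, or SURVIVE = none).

prologue: push r2 -> mem[0x99]=0xd0, sp=0x99
body[0] sub  r2, r2, #10 -> r2=0xc6
body[1] mov  r3, #0xd4 -> r3=0xd4
body[2] mov  r3, r2 -> r3=0xc6
body[3] mov  r0, #0x0a -> r0=0x0a
body[4] sub  r4, r4, r1 -> r4=0x21
body[5] sub  r3, r0, r4 -> r3=0xe9
body[6] sub  r3, r0, #63 -> r3=0xcb
epilogue: pop r2=0xd0, sp=0x9a
r0: caller-saved, written=True
r1: callee-saved, written=False
r2: callee-saved, written=True
r3: caller-saved, written=True

SURVIVE = r1,r2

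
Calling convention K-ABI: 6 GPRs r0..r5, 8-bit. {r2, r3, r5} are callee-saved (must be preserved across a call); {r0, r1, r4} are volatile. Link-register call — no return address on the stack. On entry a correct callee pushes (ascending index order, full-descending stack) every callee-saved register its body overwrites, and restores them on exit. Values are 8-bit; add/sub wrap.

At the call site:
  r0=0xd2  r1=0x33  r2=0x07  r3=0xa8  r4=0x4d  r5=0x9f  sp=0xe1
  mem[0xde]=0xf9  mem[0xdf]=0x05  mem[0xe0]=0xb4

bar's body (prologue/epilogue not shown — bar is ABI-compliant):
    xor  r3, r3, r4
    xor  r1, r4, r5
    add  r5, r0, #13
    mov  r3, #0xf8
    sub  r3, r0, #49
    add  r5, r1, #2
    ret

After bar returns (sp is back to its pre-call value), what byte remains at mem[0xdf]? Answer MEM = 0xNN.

prologue: push r3 → mem[0xe0]=0xa8, sp=0xe0
prologue: push r5 → mem[0xdf]=0x9f, sp=0xdf
body[0] xor  r3, r3, r4 → r3=0xe5
body[1] xor  r1, r4, r5 → r1=0xd2
body[2] add  r5, r0, #13 → r5=0xdf
body[3] mov  r3, #0xf8 → r3=0xf8
body[4] sub  r3, r0, #49 → r3=0xa1
body[5] add  r5, r1, #2 → r5=0xd4
epilogue: pop r5=0x9f, sp=0xe0
epilogue: pop r3=0xa8, sp=0xe1
prologue pushed ['r3', 'r5'] at ['0xe0', '0xdf']

MEM = 0x9f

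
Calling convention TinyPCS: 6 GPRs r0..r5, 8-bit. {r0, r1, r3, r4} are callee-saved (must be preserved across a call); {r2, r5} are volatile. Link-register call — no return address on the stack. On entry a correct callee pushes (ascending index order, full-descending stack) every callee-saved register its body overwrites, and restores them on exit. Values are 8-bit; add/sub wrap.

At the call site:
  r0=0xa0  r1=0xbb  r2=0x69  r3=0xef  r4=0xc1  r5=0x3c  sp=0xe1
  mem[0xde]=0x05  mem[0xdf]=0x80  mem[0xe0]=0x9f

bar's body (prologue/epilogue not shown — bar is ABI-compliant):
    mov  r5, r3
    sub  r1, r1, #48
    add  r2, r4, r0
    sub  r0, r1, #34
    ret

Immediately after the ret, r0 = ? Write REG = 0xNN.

REG = 0xa0

prologue: push r0 → mem[0xe0]=0xa0, sp=0xe0
prologue: push r1 → mem[0xdf]=0xbb, sp=0xdf
body[0] mov  r5, r3 → r5=0xef
body[1] sub  r1, r1, #48 → r1=0x8b
body[2] add  r2, r4, r0 → r2=0x61
body[3] sub  r0, r1, #34 → r0=0x69
epilogue: pop r1=0xbb, sp=0xe0
epilogue: pop r0=0xa0, sp=0xe1
r0 is callee-saved → restored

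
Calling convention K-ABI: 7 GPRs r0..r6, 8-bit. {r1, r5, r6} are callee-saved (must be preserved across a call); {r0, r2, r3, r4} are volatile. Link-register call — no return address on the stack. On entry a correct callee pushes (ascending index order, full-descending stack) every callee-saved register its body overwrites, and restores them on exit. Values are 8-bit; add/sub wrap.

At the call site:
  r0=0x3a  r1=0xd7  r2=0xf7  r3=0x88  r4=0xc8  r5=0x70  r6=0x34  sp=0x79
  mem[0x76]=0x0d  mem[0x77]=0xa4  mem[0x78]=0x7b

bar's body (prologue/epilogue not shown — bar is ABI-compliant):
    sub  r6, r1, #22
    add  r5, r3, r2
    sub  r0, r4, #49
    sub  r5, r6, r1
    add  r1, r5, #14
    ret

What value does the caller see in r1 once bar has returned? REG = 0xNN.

prologue: push r1 → mem[0x78]=0xd7, sp=0x78
prologue: push r5 → mem[0x77]=0x70, sp=0x77
prologue: push r6 → mem[0x76]=0x34, sp=0x76
body[0] sub  r6, r1, #22 → r6=0xc1
body[1] add  r5, r3, r2 → r5=0x7f
body[2] sub  r0, r4, #49 → r0=0x97
body[3] sub  r5, r6, r1 → r5=0xea
body[4] add  r1, r5, #14 → r1=0xf8
epilogue: pop r6=0x34, sp=0x77
epilogue: pop r5=0x70, sp=0x78
epilogue: pop r1=0xd7, sp=0x79
r1 is callee-saved → restored

REG = 0xd7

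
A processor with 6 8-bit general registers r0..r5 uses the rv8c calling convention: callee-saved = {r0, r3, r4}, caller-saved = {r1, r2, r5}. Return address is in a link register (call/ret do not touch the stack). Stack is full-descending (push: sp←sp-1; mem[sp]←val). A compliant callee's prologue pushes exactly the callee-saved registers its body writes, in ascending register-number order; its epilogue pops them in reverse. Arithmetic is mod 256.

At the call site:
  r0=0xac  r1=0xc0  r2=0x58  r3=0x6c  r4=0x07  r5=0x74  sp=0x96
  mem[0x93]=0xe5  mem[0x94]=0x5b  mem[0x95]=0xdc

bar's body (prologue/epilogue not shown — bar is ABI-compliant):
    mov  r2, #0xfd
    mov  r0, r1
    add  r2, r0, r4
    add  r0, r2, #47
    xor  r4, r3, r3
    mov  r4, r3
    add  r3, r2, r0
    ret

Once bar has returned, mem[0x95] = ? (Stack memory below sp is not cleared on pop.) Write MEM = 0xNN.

prologue: push r0 → mem[0x95]=0xac, sp=0x95
prologue: push r3 → mem[0x94]=0x6c, sp=0x94
prologue: push r4 → mem[0x93]=0x07, sp=0x93
body[0] mov  r2, #0xfd → r2=0xfd
body[1] mov  r0, r1 → r0=0xc0
body[2] add  r2, r0, r4 → r2=0xc7
body[3] add  r0, r2, #47 → r0=0xf6
body[4] xor  r4, r3, r3 → r4=0x00
body[5] mov  r4, r3 → r4=0x6c
body[6] add  r3, r2, r0 → r3=0xbd
epilogue: pop r4=0x07, sp=0x94
epilogue: pop r3=0x6c, sp=0x95
epilogue: pop r0=0xac, sp=0x96
prologue pushed ['r0', 'r3', 'r4'] at ['0x95', '0x94', '0x93']

MEM = 0xac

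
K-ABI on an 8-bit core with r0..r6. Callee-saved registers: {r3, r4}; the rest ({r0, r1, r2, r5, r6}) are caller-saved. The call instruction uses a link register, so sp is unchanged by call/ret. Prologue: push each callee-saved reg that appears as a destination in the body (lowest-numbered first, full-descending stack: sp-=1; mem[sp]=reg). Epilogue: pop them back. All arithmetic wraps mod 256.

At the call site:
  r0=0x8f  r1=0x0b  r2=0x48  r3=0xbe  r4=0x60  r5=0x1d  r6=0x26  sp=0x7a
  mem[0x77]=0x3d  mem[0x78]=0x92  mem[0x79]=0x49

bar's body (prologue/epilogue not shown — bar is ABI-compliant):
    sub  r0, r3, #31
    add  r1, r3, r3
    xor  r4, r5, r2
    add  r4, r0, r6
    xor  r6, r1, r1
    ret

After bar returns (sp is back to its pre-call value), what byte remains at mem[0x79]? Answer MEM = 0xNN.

MEM = 0x60

prologue: push r4 -> mem[0x79]=0x60, sp=0x79
body[0] sub  r0, r3, #31 -> r0=0x9f
body[1] add  r1, r3, r3 -> r1=0x7c
body[2] xor  r4, r5, r2 -> r4=0x55
body[3] add  r4, r0, r6 -> r4=0xc5
body[4] xor  r6, r1, r1 -> r6=0x00
epilogue: pop r4=0x60, sp=0x7a
prologue pushed ['r4'] at ['0x79']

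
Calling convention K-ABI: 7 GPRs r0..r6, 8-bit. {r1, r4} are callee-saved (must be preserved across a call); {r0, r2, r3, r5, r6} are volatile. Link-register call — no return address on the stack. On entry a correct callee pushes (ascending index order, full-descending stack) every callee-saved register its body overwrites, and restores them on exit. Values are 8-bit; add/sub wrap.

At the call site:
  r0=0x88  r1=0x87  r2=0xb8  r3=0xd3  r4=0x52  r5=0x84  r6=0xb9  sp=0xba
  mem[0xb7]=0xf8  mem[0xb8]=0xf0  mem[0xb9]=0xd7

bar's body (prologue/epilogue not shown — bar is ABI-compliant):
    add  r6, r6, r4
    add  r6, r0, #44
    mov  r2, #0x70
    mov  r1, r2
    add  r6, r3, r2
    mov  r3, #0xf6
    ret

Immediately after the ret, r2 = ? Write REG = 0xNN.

REG = 0x70

prologue: push r1 -> mem[0xb9]=0x87, sp=0xb9
body[0] add  r6, r6, r4 -> r6=0x0b
body[1] add  r6, r0, #44 -> r6=0xb4
body[2] mov  r2, #0x70 -> r2=0x70
body[3] mov  r1, r2 -> r1=0x70
body[4] add  r6, r3, r2 -> r6=0x43
body[5] mov  r3, #0xf6 -> r3=0xf6
epilogue: pop r1=0x87, sp=0xba
r2 is caller-saved -> body value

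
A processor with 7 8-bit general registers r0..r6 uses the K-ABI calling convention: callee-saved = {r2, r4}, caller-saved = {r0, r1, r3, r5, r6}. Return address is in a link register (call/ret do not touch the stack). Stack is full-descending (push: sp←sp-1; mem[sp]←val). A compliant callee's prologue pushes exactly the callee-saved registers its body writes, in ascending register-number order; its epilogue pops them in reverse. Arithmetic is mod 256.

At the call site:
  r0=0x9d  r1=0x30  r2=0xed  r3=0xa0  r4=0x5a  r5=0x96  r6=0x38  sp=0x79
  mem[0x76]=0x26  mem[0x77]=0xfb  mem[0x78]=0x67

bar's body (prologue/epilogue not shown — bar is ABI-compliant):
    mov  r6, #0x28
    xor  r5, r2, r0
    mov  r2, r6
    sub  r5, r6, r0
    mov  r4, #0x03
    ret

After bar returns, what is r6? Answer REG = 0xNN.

REG = 0x28

prologue: push r2 → mem[0x78]=0xed, sp=0x78
prologue: push r4 → mem[0x77]=0x5a, sp=0x77
body[0] mov  r6, #0x28 → r6=0x28
body[1] xor  r5, r2, r0 → r5=0x70
body[2] mov  r2, r6 → r2=0x28
body[3] sub  r5, r6, r0 → r5=0x8b
body[4] mov  r4, #0x03 → r4=0x03
epilogue: pop r4=0x5a, sp=0x78
epilogue: pop r2=0xed, sp=0x79
r6 is caller-saved → body value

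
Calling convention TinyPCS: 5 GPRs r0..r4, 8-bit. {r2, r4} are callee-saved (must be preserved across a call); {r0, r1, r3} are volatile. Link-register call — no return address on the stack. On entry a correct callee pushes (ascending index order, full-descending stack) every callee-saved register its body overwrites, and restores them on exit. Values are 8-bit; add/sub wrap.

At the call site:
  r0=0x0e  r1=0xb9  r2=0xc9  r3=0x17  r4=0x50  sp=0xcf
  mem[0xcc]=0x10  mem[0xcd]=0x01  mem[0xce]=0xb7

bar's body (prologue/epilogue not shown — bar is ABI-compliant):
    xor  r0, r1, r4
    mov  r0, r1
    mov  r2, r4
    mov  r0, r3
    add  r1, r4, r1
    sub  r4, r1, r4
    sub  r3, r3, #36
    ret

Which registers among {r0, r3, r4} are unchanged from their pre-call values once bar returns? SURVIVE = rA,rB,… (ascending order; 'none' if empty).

SURVIVE = r4

prologue: push r2 → mem[0xce]=0xc9, sp=0xce
prologue: push r4 → mem[0xcd]=0x50, sp=0xcd
body[0] xor  r0, r1, r4 → r0=0xe9
body[1] mov  r0, r1 → r0=0xb9
body[2] mov  r2, r4 → r2=0x50
body[3] mov  r0, r3 → r0=0x17
body[4] add  r1, r4, r1 → r1=0x09
body[5] sub  r4, r1, r4 → r4=0xb9
body[6] sub  r3, r3, #36 → r3=0xf3
epilogue: pop r4=0x50, sp=0xce
epilogue: pop r2=0xc9, sp=0xcf
r0: caller-saved, written=True
r3: caller-saved, written=True
r4: callee-saved, written=True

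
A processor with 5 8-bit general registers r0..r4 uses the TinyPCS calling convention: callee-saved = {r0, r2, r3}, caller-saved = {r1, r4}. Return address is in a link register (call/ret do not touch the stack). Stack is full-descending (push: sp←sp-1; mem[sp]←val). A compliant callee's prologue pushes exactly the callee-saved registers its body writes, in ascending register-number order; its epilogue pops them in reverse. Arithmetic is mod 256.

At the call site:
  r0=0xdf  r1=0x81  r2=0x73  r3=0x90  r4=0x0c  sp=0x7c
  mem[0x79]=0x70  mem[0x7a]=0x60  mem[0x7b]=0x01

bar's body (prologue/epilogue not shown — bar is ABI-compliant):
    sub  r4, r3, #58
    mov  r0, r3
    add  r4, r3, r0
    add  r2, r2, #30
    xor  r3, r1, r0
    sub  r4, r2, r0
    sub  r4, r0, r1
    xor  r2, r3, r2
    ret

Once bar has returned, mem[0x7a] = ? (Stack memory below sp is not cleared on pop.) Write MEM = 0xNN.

MEM = 0x73

prologue: push r0 -> mem[0x7b]=0xdf, sp=0x7b
prologue: push r2 -> mem[0x7a]=0x73, sp=0x7a
prologue: push r3 -> mem[0x79]=0x90, sp=0x79
body[0] sub  r4, r3, #58 -> r4=0x56
body[1] mov  r0, r3 -> r0=0x90
body[2] add  r4, r3, r0 -> r4=0x20
body[3] add  r2, r2, #30 -> r2=0x91
body[4] xor  r3, r1, r0 -> r3=0x11
body[5] sub  r4, r2, r0 -> r4=0x01
body[6] sub  r4, r0, r1 -> r4=0x0f
body[7] xor  r2, r3, r2 -> r2=0x80
epilogue: pop r3=0x90, sp=0x7a
epilogue: pop r2=0x73, sp=0x7b
epilogue: pop r0=0xdf, sp=0x7c
prologue pushed ['r0', 'r2', 'r3'] at ['0x7b', '0x7a', '0x79']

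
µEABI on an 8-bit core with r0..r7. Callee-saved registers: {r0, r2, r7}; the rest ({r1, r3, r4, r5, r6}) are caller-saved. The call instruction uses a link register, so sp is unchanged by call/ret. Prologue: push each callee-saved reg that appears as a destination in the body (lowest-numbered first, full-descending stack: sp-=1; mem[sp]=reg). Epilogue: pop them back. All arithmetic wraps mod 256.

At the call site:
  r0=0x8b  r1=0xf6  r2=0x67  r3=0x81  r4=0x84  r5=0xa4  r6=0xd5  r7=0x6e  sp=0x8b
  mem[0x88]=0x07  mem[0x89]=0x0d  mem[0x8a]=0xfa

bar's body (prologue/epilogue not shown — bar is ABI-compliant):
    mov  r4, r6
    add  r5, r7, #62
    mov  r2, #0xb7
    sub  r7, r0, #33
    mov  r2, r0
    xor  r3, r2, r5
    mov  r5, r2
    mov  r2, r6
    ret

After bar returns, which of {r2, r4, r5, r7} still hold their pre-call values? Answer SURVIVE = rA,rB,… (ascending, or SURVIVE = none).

SURVIVE = r2,r7

prologue: push r2 -> mem[0x8a]=0x67, sp=0x8a
prologue: push r7 -> mem[0x89]=0x6e, sp=0x89
body[0] mov  r4, r6 -> r4=0xd5
body[1] add  r5, r7, #62 -> r5=0xac
body[2] mov  r2, #0xb7 -> r2=0xb7
body[3] sub  r7, r0, #33 -> r7=0x6a
body[4] mov  r2, r0 -> r2=0x8b
body[5] xor  r3, r2, r5 -> r3=0x27
body[6] mov  r5, r2 -> r5=0x8b
body[7] mov  r2, r6 -> r2=0xd5
epilogue: pop r7=0x6e, sp=0x8a
epilogue: pop r2=0x67, sp=0x8b
r2: callee-saved, written=True
r4: caller-saved, written=True
r5: caller-saved, written=True
r7: callee-saved, written=True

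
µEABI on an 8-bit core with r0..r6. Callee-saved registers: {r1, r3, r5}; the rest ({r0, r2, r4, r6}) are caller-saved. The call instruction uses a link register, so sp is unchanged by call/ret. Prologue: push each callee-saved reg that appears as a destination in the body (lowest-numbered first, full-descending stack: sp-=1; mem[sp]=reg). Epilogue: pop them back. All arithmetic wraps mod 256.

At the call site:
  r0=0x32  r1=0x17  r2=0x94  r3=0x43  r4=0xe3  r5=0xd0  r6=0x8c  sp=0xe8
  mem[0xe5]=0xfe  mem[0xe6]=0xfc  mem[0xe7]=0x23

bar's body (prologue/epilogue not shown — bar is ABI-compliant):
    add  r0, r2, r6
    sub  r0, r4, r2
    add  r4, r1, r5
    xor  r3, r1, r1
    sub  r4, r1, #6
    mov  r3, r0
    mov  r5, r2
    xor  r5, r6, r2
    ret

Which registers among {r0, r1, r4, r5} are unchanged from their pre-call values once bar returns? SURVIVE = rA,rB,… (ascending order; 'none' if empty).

SURVIVE = r1,r5

prologue: push r3 → mem[0xe7]=0x43, sp=0xe7
prologue: push r5 → mem[0xe6]=0xd0, sp=0xe6
body[0] add  r0, r2, r6 → r0=0x20
body[1] sub  r0, r4, r2 → r0=0x4f
body[2] add  r4, r1, r5 → r4=0xe7
body[3] xor  r3, r1, r1 → r3=0x00
body[4] sub  r4, r1, #6 → r4=0x11
body[5] mov  r3, r0 → r3=0x4f
body[6] mov  r5, r2 → r5=0x94
body[7] xor  r5, r6, r2 → r5=0x18
epilogue: pop r5=0xd0, sp=0xe7
epilogue: pop r3=0x43, sp=0xe8
r0: caller-saved, written=True
r1: callee-saved, written=False
r4: caller-saved, written=True
r5: callee-saved, written=True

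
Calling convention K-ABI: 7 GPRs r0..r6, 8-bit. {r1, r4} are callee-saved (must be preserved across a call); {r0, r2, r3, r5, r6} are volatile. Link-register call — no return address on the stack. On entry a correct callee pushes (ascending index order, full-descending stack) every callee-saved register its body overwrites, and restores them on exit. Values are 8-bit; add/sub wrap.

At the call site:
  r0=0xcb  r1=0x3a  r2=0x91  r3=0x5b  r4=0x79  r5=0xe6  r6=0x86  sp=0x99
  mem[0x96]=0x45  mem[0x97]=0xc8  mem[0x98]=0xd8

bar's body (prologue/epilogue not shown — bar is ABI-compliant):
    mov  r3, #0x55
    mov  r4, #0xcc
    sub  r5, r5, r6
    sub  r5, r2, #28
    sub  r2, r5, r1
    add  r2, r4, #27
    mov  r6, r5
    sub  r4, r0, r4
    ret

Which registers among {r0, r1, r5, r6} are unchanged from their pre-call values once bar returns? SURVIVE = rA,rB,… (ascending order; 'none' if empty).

SURVIVE = r0,r1

prologue: push r4 -> mem[0x98]=0x79, sp=0x98
body[0] mov  r3, #0x55 -> r3=0x55
body[1] mov  r4, #0xcc -> r4=0xcc
body[2] sub  r5, r5, r6 -> r5=0x60
body[3] sub  r5, r2, #28 -> r5=0x75
body[4] sub  r2, r5, r1 -> r2=0x3b
body[5] add  r2, r4, #27 -> r2=0xe7
body[6] mov  r6, r5 -> r6=0x75
body[7] sub  r4, r0, r4 -> r4=0xff
epilogue: pop r4=0x79, sp=0x99
r0: caller-saved, written=False
r1: callee-saved, written=False
r5: caller-saved, written=True
r6: caller-saved, written=True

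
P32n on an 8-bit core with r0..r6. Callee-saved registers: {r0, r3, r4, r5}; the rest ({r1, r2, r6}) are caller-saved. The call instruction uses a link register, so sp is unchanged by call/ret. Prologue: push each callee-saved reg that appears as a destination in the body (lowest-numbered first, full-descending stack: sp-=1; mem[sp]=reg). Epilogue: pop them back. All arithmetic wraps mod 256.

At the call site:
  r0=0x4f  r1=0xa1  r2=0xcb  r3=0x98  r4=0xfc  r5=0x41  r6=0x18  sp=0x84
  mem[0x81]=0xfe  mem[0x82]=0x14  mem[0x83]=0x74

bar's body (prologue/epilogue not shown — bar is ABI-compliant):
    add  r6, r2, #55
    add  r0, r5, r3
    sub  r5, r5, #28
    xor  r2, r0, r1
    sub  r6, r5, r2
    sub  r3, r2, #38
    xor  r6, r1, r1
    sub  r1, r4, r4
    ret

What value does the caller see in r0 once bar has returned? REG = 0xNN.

prologue: push r0 -> mem[0x83]=0x4f, sp=0x83
prologue: push r3 -> mem[0x82]=0x98, sp=0x82
prologue: push r5 -> mem[0x81]=0x41, sp=0x81
body[0] add  r6, r2, #55 -> r6=0x02
body[1] add  r0, r5, r3 -> r0=0xd9
body[2] sub  r5, r5, #28 -> r5=0x25
body[3] xor  r2, r0, r1 -> r2=0x78
body[4] sub  r6, r5, r2 -> r6=0xad
body[5] sub  r3, r2, #38 -> r3=0x52
body[6] xor  r6, r1, r1 -> r6=0x00
body[7] sub  r1, r4, r4 -> r1=0x00
epilogue: pop r5=0x41, sp=0x82
epilogue: pop r3=0x98, sp=0x83
epilogue: pop r0=0x4f, sp=0x84
r0 is callee-saved -> restored

REG = 0x4f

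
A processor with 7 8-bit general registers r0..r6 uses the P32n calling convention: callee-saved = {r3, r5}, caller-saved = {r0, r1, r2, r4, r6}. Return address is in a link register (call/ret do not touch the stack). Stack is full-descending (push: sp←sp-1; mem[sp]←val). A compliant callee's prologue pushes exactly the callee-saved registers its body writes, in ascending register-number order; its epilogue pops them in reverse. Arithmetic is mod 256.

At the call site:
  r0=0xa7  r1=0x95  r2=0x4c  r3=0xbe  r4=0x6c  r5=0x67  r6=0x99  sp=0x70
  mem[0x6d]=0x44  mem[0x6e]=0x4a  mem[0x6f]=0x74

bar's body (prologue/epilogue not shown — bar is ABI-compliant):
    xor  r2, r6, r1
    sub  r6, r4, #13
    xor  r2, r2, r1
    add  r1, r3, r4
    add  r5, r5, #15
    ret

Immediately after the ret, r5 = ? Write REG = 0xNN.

prologue: push r5 → mem[0x6f]=0x67, sp=0x6f
body[0] xor  r2, r6, r1 → r2=0x0c
body[1] sub  r6, r4, #13 → r6=0x5f
body[2] xor  r2, r2, r1 → r2=0x99
body[3] add  r1, r3, r4 → r1=0x2a
body[4] add  r5, r5, #15 → r5=0x76
epilogue: pop r5=0x67, sp=0x70
r5 is callee-saved → restored

REG = 0x67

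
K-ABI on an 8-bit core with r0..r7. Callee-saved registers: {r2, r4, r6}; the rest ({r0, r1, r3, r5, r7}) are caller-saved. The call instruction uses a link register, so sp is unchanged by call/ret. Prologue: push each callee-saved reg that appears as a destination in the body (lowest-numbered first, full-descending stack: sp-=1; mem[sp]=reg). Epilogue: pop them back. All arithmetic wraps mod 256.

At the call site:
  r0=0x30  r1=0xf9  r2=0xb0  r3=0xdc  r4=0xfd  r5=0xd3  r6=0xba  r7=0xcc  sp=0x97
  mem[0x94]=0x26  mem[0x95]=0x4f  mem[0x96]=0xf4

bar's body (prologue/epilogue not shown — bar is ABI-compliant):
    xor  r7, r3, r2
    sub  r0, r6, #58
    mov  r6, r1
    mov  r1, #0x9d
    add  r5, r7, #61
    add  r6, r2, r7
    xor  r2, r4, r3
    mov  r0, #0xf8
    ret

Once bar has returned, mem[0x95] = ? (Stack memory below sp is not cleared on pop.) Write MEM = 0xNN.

MEM = 0xba

prologue: push r2 -> mem[0x96]=0xb0, sp=0x96
prologue: push r6 -> mem[0x95]=0xba, sp=0x95
body[0] xor  r7, r3, r2 -> r7=0x6c
body[1] sub  r0, r6, #58 -> r0=0x80
body[2] mov  r6, r1 -> r6=0xf9
body[3] mov  r1, #0x9d -> r1=0x9d
body[4] add  r5, r7, #61 -> r5=0xa9
body[5] add  r6, r2, r7 -> r6=0x1c
body[6] xor  r2, r4, r3 -> r2=0x21
body[7] mov  r0, #0xf8 -> r0=0xf8
epilogue: pop r6=0xba, sp=0x96
epilogue: pop r2=0xb0, sp=0x97
prologue pushed ['r2', 'r6'] at ['0x96', '0x95']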